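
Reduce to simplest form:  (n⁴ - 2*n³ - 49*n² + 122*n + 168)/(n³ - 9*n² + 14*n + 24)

Factor: n⁴ - 2*n³ - 49*n² + 122*n + 168 = (n + 1)·(n + 7)·(n - 6)·(n - 4);  n³ - 9*n² + 14*n + 24 = (n - 4)·(n + 1)·(n - 6)
Cancel the common factors (n - 4), (n + 1), (n - 6).

n + 7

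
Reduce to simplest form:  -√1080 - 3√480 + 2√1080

-6*√30

√1080 = 6*√30; 3√480 = 12*√30; 2√1080 = 12*√30
Combine: (-6 - 12 + 12)·√30 = -6*√30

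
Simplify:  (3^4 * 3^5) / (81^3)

3^(-3)

3^4 = 3^4; 3^5 = 3^5; 81^3 = 3^12
Combine exponents: 3^(-3)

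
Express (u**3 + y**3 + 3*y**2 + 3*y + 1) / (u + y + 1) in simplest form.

u**2 - u*y - u + y**2 + 2*y + 1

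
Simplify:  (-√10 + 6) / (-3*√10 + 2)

Multiply numerator and denominator by 2 + 3*√10.
Denominator becomes -86; numerator becomes -18 + 16*√10.

(-8*√10 + 9)/43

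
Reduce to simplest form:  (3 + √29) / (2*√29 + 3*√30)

(-58 - 6*√29 + 9*√30 + 3*√870)/154

Multiply numerator and denominator by -3*√30 + 2*√29.
Denominator becomes -154; numerator becomes -3*√870 - 9*√30 + 6*√29 + 58.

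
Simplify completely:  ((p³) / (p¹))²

Inside the bracket: p²
Raise to the power 2: p⁴

p⁴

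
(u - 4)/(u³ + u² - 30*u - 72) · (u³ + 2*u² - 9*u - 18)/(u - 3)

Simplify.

Factor: u³ + u² - 30*u - 72 = (u + 3)·(u + 4)·(u - 6);  u³ + 2*u² - 9*u - 18 = (u + 2)·(u - 3)·(u + 3)
Cancel the common factors (u - 3), (u + 3).

(u² - 2*u - 8)/(u² - 2*u - 24)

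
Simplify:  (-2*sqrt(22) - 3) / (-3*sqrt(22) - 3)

Multiply numerator and denominator by -3 + 3*sqrt(22).
Denominator becomes -189; numerator becomes -123 - 3*sqrt(22).

(sqrt(22) + 41)/63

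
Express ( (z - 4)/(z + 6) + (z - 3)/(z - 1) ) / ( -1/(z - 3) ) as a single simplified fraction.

(-2*z^3 + 8*z^2 + 8*z - 42)/(z^2 + 5*z - 6)

Numerator: (z - 4)/(z + 6) + (z - 3)/(z - 1) = (2*z^2 - 2*z - 14)/(z^2 + 5*z - 6)
Denominator: -1/(z - 3) = -1/(z - 3)
Divide: ((2*z^2 - 2*z - 14)/(z^2 + 5*z - 6)) · (-z + 3) = (-2*z^3 + 8*z^2 + 8*z - 42)/(z^2 + 5*z - 6)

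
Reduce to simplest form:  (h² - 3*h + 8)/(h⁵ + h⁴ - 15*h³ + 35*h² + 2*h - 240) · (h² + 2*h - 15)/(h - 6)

1/(h² - 4*h - 12)

Factor: h⁵ + h⁴ - 15*h³ + 35*h² + 2*h - 240 = (h - 3)·(h + 2)·(h + 5)·(h² - 3*h + 8);  h² + 2*h - 15 = (h + 5)·(h - 3)
Cancel the common factors (h² - 3*h + 8), (h + 5), (h - 3).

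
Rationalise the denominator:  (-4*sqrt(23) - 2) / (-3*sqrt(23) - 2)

(-2*sqrt(23) + 272)/203

Multiply numerator and denominator by -2 + 3*sqrt(23).
Denominator becomes -203; numerator becomes -272 + 2*sqrt(23).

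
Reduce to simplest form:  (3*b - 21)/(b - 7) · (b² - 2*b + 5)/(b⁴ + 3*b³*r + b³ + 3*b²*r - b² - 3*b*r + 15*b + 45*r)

Factor: 3*b - 21 = 3·(b - 7);  b⁴ + 3*b³*r + b³ + 3*b²*r - b² - 3*b*r + 15*b + 45*r = (b + 3)·(b² - 2*b + 5)·(b + 3*r)
Cancel the common factors (b² - 2*b + 5), (b - 7).

3/(b² + 3*b*r + 3*b + 9*r)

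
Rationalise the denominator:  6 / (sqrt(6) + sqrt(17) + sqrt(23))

Group as (sqrt(6) + sqrt(17)) + sqrt(23); multiply by (sqrt(6) + sqrt(17)) - sqrt(23), then rationalise the remaining surd.

(-sqrt(2346) + 6*sqrt(17) + 17*sqrt(6))/34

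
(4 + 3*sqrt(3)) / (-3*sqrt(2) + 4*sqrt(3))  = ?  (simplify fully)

Multiply numerator and denominator by 3*sqrt(2) + 4*sqrt(3).
Denominator becomes 30; numerator becomes 12*sqrt(2) + 9*sqrt(6) + 16*sqrt(3) + 36.

(12*sqrt(2) + 9*sqrt(6) + 16*sqrt(3) + 36)/30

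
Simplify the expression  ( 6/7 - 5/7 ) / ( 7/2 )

Numerator: 6/7 - 5/7 = 1/7
Denominator: 7/2 = 7/2
Divide: (1/7) · (2/7) = 2/49

2/49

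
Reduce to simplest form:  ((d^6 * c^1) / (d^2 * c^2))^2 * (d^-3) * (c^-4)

Inside the bracket: d^4 * (c^-1)
Raise to the power 2: d^8 * (c^-2)
Multiply by (d^-3) * (c^-4): add exponents.

d^5/c^6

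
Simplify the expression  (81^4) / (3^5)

81^4 = 3^16; 3^5 = 3^5
Combine exponents: 3^11

3^11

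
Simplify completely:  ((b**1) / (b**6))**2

Inside the bracket: (b**-5)
Raise to the power 2: (b**-10)

b**(-10)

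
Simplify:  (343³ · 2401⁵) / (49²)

7^25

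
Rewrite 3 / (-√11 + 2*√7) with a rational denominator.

Multiply numerator and denominator by √11 + 2*√7.
Denominator becomes 17; numerator becomes 3*√11 + 6*√7.

(3*√11 + 6*√7)/17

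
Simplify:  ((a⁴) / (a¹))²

a⁶

Inside the bracket: a³
Raise to the power 2: a⁶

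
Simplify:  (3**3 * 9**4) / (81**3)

3**(-1)

3**3 = 3**3; 9**4 = 3**8; 81**3 = 3**12
Combine exponents: 3**(-1)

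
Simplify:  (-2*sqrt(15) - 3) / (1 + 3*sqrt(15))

Multiply numerator and denominator by -3*sqrt(15) + 1.
Denominator becomes -134; numerator becomes 7*sqrt(15) + 87.

(-87 - 7*sqrt(15))/134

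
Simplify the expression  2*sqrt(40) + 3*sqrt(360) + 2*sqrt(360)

34*sqrt(10)

2*sqrt(40) = 4*sqrt(10); 3*sqrt(360) = 18*sqrt(10); 2*sqrt(360) = 12*sqrt(10)
Combine: (4 + 18 + 12)·sqrt(10) = 34*sqrt(10)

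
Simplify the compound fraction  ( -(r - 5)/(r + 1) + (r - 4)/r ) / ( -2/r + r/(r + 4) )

(2*r² + 4*r - 16)/(r³ - r² - 10*r - 8)

Numerator: -(r - 5)/(r + 1) + (r - 4)/r = (2*r - 4)/(r² + r)
Denominator: -2/r + r/(r + 4) = (r² - 2*r - 8)/(r² + 4*r)
Divide: ((2*r - 4)/(r² + r)) · ((r² + 4*r)/(r² - 2*r - 8)) = (2*r² + 4*r - 16)/(r³ - r² - 10*r - 8)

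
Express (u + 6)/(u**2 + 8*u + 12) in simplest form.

Factor: u**2 + 8*u + 12 = (u + 6)*(u + 2)
Cancel the common factor (u + 6).

1/(u + 2)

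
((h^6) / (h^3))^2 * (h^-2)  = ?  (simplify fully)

h^4

Inside the bracket: h^3
Raise to the power 2: h^6
Multiply by (h^-2): add exponents.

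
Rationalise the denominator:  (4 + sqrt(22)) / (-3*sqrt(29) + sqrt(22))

(-3*sqrt(638) - 12*sqrt(29) - 22 - 4*sqrt(22))/239

Multiply numerator and denominator by sqrt(22) + 3*sqrt(29).
Denominator becomes -239; numerator becomes 4*sqrt(22) + 22 + 12*sqrt(29) + 3*sqrt(638).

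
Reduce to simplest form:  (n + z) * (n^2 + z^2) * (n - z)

n^4 - z^4

Telescope via difference of squares: (n+z)(n-z) = n^2 - z^2, then repeat with the next factor.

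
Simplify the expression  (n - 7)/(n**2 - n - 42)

1/(n + 6)

Factor: n**2 - n - 42 = (n + 6)*(n - 7)
Cancel the common factor (n - 7).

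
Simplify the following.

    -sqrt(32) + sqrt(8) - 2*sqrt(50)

sqrt(32) = 4*sqrt(2); sqrt(8) = 2*sqrt(2); 2*sqrt(50) = 10*sqrt(2)
Combine: (-4 + 2 - 10)·sqrt(2) = -12*sqrt(2)

-12*sqrt(2)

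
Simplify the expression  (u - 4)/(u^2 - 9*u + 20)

Factor: u^2 - 9*u + 20 = (u - 4)*(u - 5)
Cancel the common factor (u - 4).

1/(u - 5)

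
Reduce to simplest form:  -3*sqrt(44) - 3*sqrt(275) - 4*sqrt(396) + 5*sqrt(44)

3*sqrt(44) = 6*sqrt(11); 3*sqrt(275) = 15*sqrt(11); 4*sqrt(396) = 24*sqrt(11); 5*sqrt(44) = 10*sqrt(11)
Combine: (-6 - 15 - 24 + 10)·sqrt(11) = -35*sqrt(11)

-35*sqrt(11)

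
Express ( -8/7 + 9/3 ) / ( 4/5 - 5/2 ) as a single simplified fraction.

Numerator: -8/7 + 9/3 = 13/7
Denominator: 4/5 - 5/2 = -17/10
Divide: (13/7) · (-10/17) = -130/119

-130/119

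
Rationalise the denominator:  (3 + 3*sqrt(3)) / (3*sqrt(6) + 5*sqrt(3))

(-9*sqrt(2) - 3*sqrt(6) + 5*sqrt(3) + 15)/7

Multiply numerator and denominator by -3*sqrt(6) + 5*sqrt(3).
Denominator becomes 21; numerator becomes -27*sqrt(2) - 9*sqrt(6) + 15*sqrt(3) + 45.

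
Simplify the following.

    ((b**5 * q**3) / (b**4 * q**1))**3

b**3*q**6

Inside the bracket: b**1 * q**2
Raise to the power 3: b**3 * q**6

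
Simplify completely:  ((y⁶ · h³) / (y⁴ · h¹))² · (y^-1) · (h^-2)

h²*y³

Inside the bracket: y² · h²
Raise to the power 2: y⁴ · h⁴
Multiply by (y^-1) · (h^-2): add exponents.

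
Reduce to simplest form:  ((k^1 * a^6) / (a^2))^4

a^16*k^4

Inside the bracket: k^1 * a^4
Raise to the power 4: k^4 * a^16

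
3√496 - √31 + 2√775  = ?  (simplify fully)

3√496 = 12*√31; √31 = √31; 2√775 = 10*√31
Combine: (12 - 1 + 10)·√31 = 21*√31

21*√31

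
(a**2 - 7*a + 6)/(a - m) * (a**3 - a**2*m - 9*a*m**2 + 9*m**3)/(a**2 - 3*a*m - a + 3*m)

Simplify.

a**2 + 3*a*m - 6*a - 18*m

Factor: a**2 - 7*a + 6 = (a - 6)*(a - 1);  a**3 - a**2*m - 9*a*m**2 + 9*m**3 = (a + 3*m)*(a - m)*(a - 3*m);  a**2 - 3*a*m - a + 3*m = (a - 1)*(a - 3*m)
Cancel the common factors (a - 1), (a - 3*m), (a - m).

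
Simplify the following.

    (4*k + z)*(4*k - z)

(4*k)**2 - (z)**2 = 16*k**2 - z**2.

16*k**2 - z**2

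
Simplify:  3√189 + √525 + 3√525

3√189 = 9*√21; √525 = 5*√21; 3√525 = 15*√21
Combine: (9 + 5 + 15)·√21 = 29*√21

29*√21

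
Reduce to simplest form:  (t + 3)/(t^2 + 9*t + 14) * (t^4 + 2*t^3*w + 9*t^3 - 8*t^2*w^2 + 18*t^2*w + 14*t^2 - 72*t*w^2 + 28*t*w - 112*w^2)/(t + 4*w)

Factor: t^2 + 9*t + 14 = (t + 2)*(t + 7);  t^4 + 2*t^3*w + 9*t^3 - 8*t^2*w^2 + 18*t^2*w + 14*t^2 - 72*t*w^2 + 28*t*w - 112*w^2 = (t + 7)*(t - 2*w)*(t + 2)*(t + 4*w)
Cancel the common factors (t + 7), (t + 2), (t + 4*w).

t^2 - 2*t*w + 3*t - 6*w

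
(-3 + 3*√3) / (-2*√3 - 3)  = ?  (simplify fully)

Multiply numerator and denominator by -3 + 2*√3.
Denominator becomes -3; numerator becomes -15*√3 + 27.

-9 + 5*√3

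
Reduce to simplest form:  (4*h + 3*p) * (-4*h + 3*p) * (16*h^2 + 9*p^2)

Pair the conjugate factors: ((3*p)+(4*h))((3*p)-(4*h)) = -16*h^2 + 9*p^2, then repeat with the next factor.

-256*h^4 + 81*p^4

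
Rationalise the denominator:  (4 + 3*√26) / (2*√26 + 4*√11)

(-39 - 2*√26 + 4*√11 + 3*√286)/18

Multiply numerator and denominator by -4*√11 + 2*√26.
Denominator becomes -72; numerator becomes -12*√286 - 16*√11 + 8*√26 + 156.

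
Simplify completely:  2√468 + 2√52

2√468 = 12*√13; 2√52 = 4*√13
Combine: (12 + 4)·√13 = 16*√13

16*√13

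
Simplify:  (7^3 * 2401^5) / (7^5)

7^18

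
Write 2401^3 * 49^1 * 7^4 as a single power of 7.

7^18

2401^3 = 7^12; 49^1 = 7^2; 7^4 = 7^4
Combine exponents: 7^18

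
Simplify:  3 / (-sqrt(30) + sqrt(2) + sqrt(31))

Group as (sqrt(2) + sqrt(31)) - sqrt(30); multiply by (sqrt(2) + sqrt(31)) + sqrt(30), then rationalise the remaining surd.

(-9*sqrt(30) + 3*sqrt(31) + 177*sqrt(2) + 12*sqrt(465))/239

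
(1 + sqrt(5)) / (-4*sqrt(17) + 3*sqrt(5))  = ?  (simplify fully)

(-4*sqrt(85) - 4*sqrt(17) - 15 - 3*sqrt(5))/227

Multiply numerator and denominator by 3*sqrt(5) + 4*sqrt(17).
Denominator becomes -227; numerator becomes 3*sqrt(5) + 15 + 4*sqrt(17) + 4*sqrt(85).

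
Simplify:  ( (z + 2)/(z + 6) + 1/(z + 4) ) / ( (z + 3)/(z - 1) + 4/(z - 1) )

Numerator: (z + 2)/(z + 6) + 1/(z + 4) = (z^2 + 7*z + 14)/(z^2 + 10*z + 24)
Denominator: (z + 3)/(z - 1) + 4/(z - 1) = (z + 7)/(z - 1)
Divide: ((z^2 + 7*z + 14)/(z^2 + 10*z + 24)) · ((z - 1)/(z + 7)) = (z^3 + 6*z^2 + 7*z - 14)/(z^3 + 17*z^2 + 94*z + 168)

(z^3 + 6*z^2 + 7*z - 14)/(z^3 + 17*z^2 + 94*z + 168)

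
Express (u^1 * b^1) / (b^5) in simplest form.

u/b^4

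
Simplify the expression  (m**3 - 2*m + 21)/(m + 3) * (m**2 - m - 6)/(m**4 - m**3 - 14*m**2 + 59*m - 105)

Factor: m**3 - 2*m + 21 = (m**2 - 3*m + 7)*(m + 3);  m**2 - m - 6 = (m + 2)*(m - 3);  m**4 - m**3 - 14*m**2 + 59*m - 105 = (m - 3)*(m**2 - 3*m + 7)*(m + 5)
Cancel the common factors (m**2 - 3*m + 7), (m + 3), (m - 3).

(m + 2)/(m + 5)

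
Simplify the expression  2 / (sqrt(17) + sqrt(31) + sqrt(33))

Group as (sqrt(17) + sqrt(31)) + sqrt(33); multiply by (sqrt(17) + sqrt(31)) - sqrt(33), then rationalise the remaining surd.

(-4*sqrt(17391) + 30*sqrt(33) + 38*sqrt(31) + 94*sqrt(17))/1883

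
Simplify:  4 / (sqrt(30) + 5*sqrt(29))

(-4*sqrt(30) + 20*sqrt(29))/695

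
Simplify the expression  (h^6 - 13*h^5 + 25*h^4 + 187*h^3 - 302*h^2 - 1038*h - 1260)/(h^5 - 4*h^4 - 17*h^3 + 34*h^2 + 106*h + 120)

(h^2 - 13*h + 42)/(h - 4)

Factor: h^6 - 13*h^5 + 25*h^4 + 187*h^3 - 302*h^2 - 1038*h - 1260 = (h - 6)*(h^2 + 2*h + 2)*(h - 5)*(h - 7)*(h + 3);  h^5 - 4*h^4 - 17*h^3 + 34*h^2 + 106*h + 120 = (h^2 + 2*h + 2)*(h - 4)*(h - 5)*(h + 3)
Cancel the common factors (h^2 + 2*h + 2), (h + 3), (h - 5).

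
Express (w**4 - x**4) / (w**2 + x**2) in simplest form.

w**2 - x**2

Difference of fourth powers: factor out (w**2 + x**2).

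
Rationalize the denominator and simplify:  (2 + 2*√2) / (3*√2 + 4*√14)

Multiply numerator and denominator by -4*√14 + 3*√2.
Denominator becomes -206; numerator becomes -16*√7 - 8*√14 + 6*√2 + 12.

(-6 - 3*√2 + 4*√14 + 8*√7)/103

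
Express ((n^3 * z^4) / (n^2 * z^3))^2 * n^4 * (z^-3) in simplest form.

Inside the bracket: n^1 * z^1
Raise to the power 2: n^2 * z^2
Multiply by n^4 * (z^-3): add exponents.

n^6/z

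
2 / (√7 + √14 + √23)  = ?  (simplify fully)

(-7*√46 - √23 + 8*√14 + 15*√7)/97

Group as (√7 + √14) + √23; multiply by (√7 + √14) - √23, then rationalise the remaining surd.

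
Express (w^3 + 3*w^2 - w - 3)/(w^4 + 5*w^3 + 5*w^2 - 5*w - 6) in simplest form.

Factor: w^3 + 3*w^2 - w - 3 = (w + 1)*(w + 3)*(w - 1);  w^4 + 5*w^3 + 5*w^2 - 5*w - 6 = (w + 3)*(w + 1)*(w - 1)*(w + 2)
Cancel the common factors (w + 3), (w - 1), (w + 1).

1/(w + 2)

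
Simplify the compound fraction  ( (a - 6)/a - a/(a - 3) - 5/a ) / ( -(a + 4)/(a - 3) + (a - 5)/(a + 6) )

Numerator: (a - 6)/a - a/(a - 3) - 5/a = (-14*a + 33)/(a^2 - 3*a)
Denominator: -(a + 4)/(a - 3) + (a - 5)/(a + 6) = (-18*a - 9)/(a^2 + 3*a - 18)
Divide: ((-14*a + 33)/(a^2 - 3*a)) · ((a^2 + 3*a - 18)/(-18*a - 9)) = (14*a^2 + 51*a - 198)/(18*a^2 + 9*a)

(14*a^2 + 51*a - 198)/(18*a^2 + 9*a)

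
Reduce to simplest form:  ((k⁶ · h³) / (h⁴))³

k^18/h³

Inside the bracket: k⁶ · (h^-1)
Raise to the power 3: k^18 · (h^-3)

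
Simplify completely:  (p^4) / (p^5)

Quotient: (p^-1)

1/p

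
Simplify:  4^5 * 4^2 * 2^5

2^19

4^5 = 2^10; 4^2 = 2^4; 2^5 = 2^5
Combine exponents: 2^19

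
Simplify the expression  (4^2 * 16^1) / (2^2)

4^2 = 2^4; 16^1 = 2^4; 2^2 = 2^2
Combine exponents: 2^6

2^6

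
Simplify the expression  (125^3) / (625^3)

5^(-3)

125^3 = 5^9; 625^3 = 5^12
Combine exponents: 5^(-3)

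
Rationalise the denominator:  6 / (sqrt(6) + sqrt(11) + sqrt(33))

Group as (sqrt(6) + sqrt(33)) + sqrt(11); multiply by (sqrt(6) + sqrt(33)) - sqrt(11), then rationalise the remaining surd.

(-99*sqrt(2) - 24*sqrt(33) + 42*sqrt(11) + 57*sqrt(6))/2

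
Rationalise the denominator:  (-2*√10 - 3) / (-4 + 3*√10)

Multiply numerator and denominator by -3*√10 - 4.
Denominator becomes -74; numerator becomes 17*√10 + 72.

(-72 - 17*√10)/74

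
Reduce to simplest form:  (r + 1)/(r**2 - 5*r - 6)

1/(r - 6)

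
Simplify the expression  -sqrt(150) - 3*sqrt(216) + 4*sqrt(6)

-19*sqrt(6)

sqrt(150) = 5*sqrt(6); 3*sqrt(216) = 18*sqrt(6); 4*sqrt(6) = 4*sqrt(6)
Combine: (-5 - 18 + 4)·sqrt(6) = -19*sqrt(6)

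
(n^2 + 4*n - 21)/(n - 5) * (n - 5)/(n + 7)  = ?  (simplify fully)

Factor: n^2 + 4*n - 21 = (n - 3)*(n + 7)
Cancel the common factors (n + 7), (n - 5).

n - 3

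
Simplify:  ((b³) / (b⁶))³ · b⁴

Inside the bracket: (b^-3)
Raise to the power 3: (b^-9)
Multiply by b⁴: add exponents.

b^(-5)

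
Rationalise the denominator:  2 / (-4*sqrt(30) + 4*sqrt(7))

Multiply numerator and denominator by 4*sqrt(7) + 4*sqrt(30).
Denominator becomes -368; numerator becomes 8*sqrt(7) + 8*sqrt(30).

(-sqrt(30) - sqrt(7))/46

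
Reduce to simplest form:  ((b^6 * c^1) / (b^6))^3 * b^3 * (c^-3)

b^3

Inside the bracket: c^1
Raise to the power 3: c^3
Multiply by b^3 * (c^-3): add exponents.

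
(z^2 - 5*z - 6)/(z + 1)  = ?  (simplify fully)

z - 6

Factor: z^2 - 5*z - 6 = (z + 1)*(z - 6)
Cancel the common factor (z + 1).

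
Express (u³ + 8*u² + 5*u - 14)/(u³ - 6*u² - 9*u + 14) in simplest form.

Factor: u³ + 8*u² + 5*u - 14 = (u + 7)·(u - 1)·(u + 2);  u³ - 6*u² - 9*u + 14 = (u - 1)·(u + 2)·(u - 7)
Cancel the common factors (u + 2), (u - 1).

(u + 7)/(u - 7)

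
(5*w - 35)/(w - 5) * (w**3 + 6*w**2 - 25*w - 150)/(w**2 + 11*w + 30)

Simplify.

5*w - 35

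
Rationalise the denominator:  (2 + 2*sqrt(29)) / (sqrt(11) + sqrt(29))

(-sqrt(319) - sqrt(11) + sqrt(29) + 29)/9

Multiply numerator and denominator by -sqrt(11) + sqrt(29).
Denominator becomes 18; numerator becomes -2*sqrt(319) - 2*sqrt(11) + 2*sqrt(29) + 58.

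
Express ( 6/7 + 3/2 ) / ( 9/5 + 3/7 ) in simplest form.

Numerator: 6/7 + 3/2 = 33/14
Denominator: 9/5 + 3/7 = 78/35
Divide: (33/14) · (35/78) = 55/52

55/52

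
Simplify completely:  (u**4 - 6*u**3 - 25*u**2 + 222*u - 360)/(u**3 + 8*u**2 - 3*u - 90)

Factor: u**4 - 6*u**3 - 25*u**2 + 222*u - 360 = (u - 5)*(u - 3)*(u + 6)*(u - 4);  u**3 + 8*u**2 - 3*u - 90 = (u - 3)*(u + 6)*(u + 5)
Cancel the common factors (u - 3), (u + 6).

(u**2 - 9*u + 20)/(u + 5)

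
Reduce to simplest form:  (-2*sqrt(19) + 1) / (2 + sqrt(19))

(-8 + sqrt(19))/3

Multiply numerator and denominator by -sqrt(19) + 2.
Denominator becomes -15; numerator becomes -5*sqrt(19) + 40.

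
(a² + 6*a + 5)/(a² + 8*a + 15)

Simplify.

Factor: a² + 6*a + 5 = (a + 5)·(a + 1);  a² + 8*a + 15 = (a + 5)·(a + 3)
Cancel the common factor (a + 5).

(a + 1)/(a + 3)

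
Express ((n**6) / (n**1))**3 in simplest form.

Inside the bracket: n**5
Raise to the power 3: n**15

n**15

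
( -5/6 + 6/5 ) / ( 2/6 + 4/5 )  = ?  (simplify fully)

11/34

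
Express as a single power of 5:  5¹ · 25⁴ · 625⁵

5^29

5¹ = 5^1; 25⁴ = 5^8; 625⁵ = 5^20
Combine exponents: 5^29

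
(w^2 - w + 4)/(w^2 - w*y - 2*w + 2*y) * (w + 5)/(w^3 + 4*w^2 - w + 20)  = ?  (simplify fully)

-1/(-w^2 + w*y + 2*w - 2*y)

Factor: w^2 - w*y - 2*w + 2*y = (w - y)*(w - 2);  w^3 + 4*w^2 - w + 20 = (w^2 - w + 4)*(w + 5)
Cancel the common factors (w^2 - w + 4), (w + 5).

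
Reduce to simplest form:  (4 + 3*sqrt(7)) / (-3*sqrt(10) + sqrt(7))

(-9*sqrt(70) - 12*sqrt(10) - 21 - 4*sqrt(7))/83

Multiply numerator and denominator by sqrt(7) + 3*sqrt(10).
Denominator becomes -83; numerator becomes 4*sqrt(7) + 21 + 12*sqrt(10) + 9*sqrt(70).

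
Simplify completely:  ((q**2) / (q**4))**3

Inside the bracket: (q**-2)
Raise to the power 3: (q**-6)

q**(-6)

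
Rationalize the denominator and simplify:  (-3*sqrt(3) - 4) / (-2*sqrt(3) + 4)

Multiply numerator and denominator by 2*sqrt(3) + 4.
Denominator becomes 4; numerator becomes -20*sqrt(3) - 34.

(-10*sqrt(3) - 17)/2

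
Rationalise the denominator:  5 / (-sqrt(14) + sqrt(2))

(-5*sqrt(14) - 5*sqrt(2))/12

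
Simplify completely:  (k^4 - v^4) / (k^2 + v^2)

Difference of fourth powers: factor out (k^2 + v^2).

k^2 - v^2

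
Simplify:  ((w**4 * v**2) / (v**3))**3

Inside the bracket: w**4 * (v**-1)
Raise to the power 3: w**12 * (v**-3)

w**12/v**3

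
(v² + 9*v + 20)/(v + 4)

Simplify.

v + 5

Factor: v² + 9*v + 20 = (v + 5)·(v + 4)
Cancel the common factor (v + 4).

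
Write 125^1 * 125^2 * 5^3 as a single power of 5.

5^12

125^1 = 5^3; 125^2 = 5^6; 5^3 = 5^3
Combine exponents: 5^12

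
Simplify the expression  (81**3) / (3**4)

81**3 = 3**12; 3**4 = 3**4
Combine exponents: 3**8

3**8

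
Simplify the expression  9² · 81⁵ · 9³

3^30

9² = 3^4; 81⁵ = 3^20; 9³ = 3^6
Combine exponents: 3^30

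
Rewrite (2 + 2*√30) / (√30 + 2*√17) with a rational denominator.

(-30 - √30 + 2*√17 + 2*√510)/19

Multiply numerator and denominator by -2*√17 + √30.
Denominator becomes -38; numerator becomes -4*√510 - 4*√17 + 2*√30 + 60.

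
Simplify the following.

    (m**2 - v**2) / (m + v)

m**2 - v**2 factors as -(-m + v)*(m + v).

m - v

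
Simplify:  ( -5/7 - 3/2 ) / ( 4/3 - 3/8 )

-372/161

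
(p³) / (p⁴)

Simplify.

1/p

Quotient: (p^-1)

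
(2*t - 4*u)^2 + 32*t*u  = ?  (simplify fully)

4*(t + 2*u)^2

Expand the square and combine the 32*t*u term.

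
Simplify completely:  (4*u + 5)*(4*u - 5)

16*u^2 - 25

Difference of squares with P = 4*u, Q = 5.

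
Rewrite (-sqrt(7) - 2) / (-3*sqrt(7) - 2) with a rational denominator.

(4*sqrt(7) + 17)/59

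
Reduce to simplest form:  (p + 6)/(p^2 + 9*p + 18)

1/(p + 3)

Factor: p^2 + 9*p + 18 = (p + 6)*(p + 3)
Cancel the common factor (p + 6).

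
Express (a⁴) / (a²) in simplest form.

Quotient: a²

a²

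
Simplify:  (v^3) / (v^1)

v^2

Quotient: v^2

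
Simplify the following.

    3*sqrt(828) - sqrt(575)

3*sqrt(828) = 18*sqrt(23); sqrt(575) = 5*sqrt(23)
Combine: (18 - 5)·sqrt(23) = 13*sqrt(23)

13*sqrt(23)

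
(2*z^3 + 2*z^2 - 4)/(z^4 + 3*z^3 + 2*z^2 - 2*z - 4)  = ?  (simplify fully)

Factor: 2*z^3 + 2*z^2 - 4 = 2*(z^2 + 2*z + 2)*(z - 1);  z^4 + 3*z^3 + 2*z^2 - 2*z - 4 = (z + 2)*(z^2 + 2*z + 2)*(z - 1)
Cancel the common factors (z^2 + 2*z + 2), (z - 1).

2/(z + 2)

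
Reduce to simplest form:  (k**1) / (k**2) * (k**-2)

k**(-3)

Quotient: (k**-1)
Multiply by (k**-2): add exponents.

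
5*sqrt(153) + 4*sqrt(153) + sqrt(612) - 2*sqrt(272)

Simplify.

25*sqrt(17)

5*sqrt(153) = 15*sqrt(17); 4*sqrt(153) = 12*sqrt(17); sqrt(612) = 6*sqrt(17); 2*sqrt(272) = 8*sqrt(17)
Combine: (15 + 12 + 6 - 8)·sqrt(17) = 25*sqrt(17)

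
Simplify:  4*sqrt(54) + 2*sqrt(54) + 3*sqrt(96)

4*sqrt(54) = 12*sqrt(6); 2*sqrt(54) = 6*sqrt(6); 3*sqrt(96) = 12*sqrt(6)
Combine: (12 + 6 + 12)·sqrt(6) = 30*sqrt(6)

30*sqrt(6)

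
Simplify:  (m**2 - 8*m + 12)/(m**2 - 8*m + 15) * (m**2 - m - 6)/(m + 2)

Factor: m**2 - 8*m + 12 = (m - 6)*(m - 2);  m**2 - 8*m + 15 = (m - 3)*(m - 5);  m**2 - m - 6 = (m + 2)*(m - 3)
Cancel the common factors (m - 3), (m + 2).

(m**2 - 8*m + 12)/(m - 5)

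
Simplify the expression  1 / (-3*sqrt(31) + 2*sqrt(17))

(-3*sqrt(31) - 2*sqrt(17))/211

Multiply numerator and denominator by 2*sqrt(17) + 3*sqrt(31).
Denominator becomes -211; numerator becomes 2*sqrt(17) + 3*sqrt(31).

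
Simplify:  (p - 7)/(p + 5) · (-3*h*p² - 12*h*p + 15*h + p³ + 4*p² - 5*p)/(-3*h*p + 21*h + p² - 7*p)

p - 1

Factor: -3*h*p² - 12*h*p + 15*h + p³ + 4*p² - 5*p = (p + 5)·(p - 1)·(-3*h + p);  -3*h*p + 21*h + p² - 7*p = (-3*h + p)·(p - 7)
Cancel the common factors (-3*h + p), (p - 7), (p + 5).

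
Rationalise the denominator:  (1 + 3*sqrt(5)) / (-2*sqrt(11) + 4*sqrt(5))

(sqrt(11) + 2*sqrt(5) + 3*sqrt(55) + 30)/18

Multiply numerator and denominator by 2*sqrt(11) + 4*sqrt(5).
Denominator becomes 36; numerator becomes 2*sqrt(11) + 4*sqrt(5) + 6*sqrt(55) + 60.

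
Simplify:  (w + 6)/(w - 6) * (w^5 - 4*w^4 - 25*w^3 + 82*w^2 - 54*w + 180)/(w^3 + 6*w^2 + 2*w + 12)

w^2 + 2*w - 15

Factor: w^5 - 4*w^4 - 25*w^3 + 82*w^2 - 54*w + 180 = (w + 5)*(w - 6)*(w^2 + 2)*(w - 3);  w^3 + 6*w^2 + 2*w + 12 = (w^2 + 2)*(w + 6)
Cancel the common factors (w^2 + 2), (w + 6), (w - 6).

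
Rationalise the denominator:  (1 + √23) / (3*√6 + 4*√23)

Multiply numerator and denominator by -3*√6 + 4*√23.
Denominator becomes 314; numerator becomes -3*√138 - 3*√6 + 4*√23 + 92.

(-3*√138 - 3*√6 + 4*√23 + 92)/314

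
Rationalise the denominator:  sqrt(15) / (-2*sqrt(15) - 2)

(-15 + sqrt(15))/28

Multiply numerator and denominator by -2 + 2*sqrt(15).
Denominator becomes -56; numerator becomes -2*sqrt(15) + 30.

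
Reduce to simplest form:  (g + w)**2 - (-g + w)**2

Binomially expand both and collect terms in w, g.

4*g*w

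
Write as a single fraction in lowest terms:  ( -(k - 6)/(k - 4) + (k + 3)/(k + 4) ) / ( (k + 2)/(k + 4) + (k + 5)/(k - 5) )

(k² + 7*k - 60)/(2*k³ - 2*k² - 14*k - 40)

Numerator: -(k - 6)/(k - 4) + (k + 3)/(k + 4) = (k + 12)/(k² - 16)
Denominator: (k + 2)/(k + 4) + (k + 5)/(k - 5) = (2*k² + 6*k + 10)/(k² - k - 20)
Divide: ((k + 12)/(k² - 16)) · ((k² - k - 20)/(2*k² + 6*k + 10)) = (k² + 7*k - 60)/(2*k³ - 2*k² - 14*k - 40)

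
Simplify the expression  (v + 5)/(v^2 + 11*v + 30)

Factor: v^2 + 11*v + 30 = (v + 5)*(v + 6)
Cancel the common factor (v + 5).

1/(v + 6)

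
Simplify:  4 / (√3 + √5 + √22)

(-10*√5 - 12*√3 + √330 + 7*√22)/17

Group as (√3 + √5) + √22; multiply by (√3 + √5) - √22, then rationalise the remaining surd.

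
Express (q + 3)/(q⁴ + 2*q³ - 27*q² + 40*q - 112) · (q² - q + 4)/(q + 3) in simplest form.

1/(q² + 3*q - 28)

Factor: q⁴ + 2*q³ - 27*q² + 40*q - 112 = (q - 4)·(q² - q + 4)·(q + 7)
Cancel the common factors (q² - q + 4), (q + 3).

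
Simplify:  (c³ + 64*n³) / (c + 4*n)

c² - 4*c*n + 16*n²

Factor as (a+b)(a^2-ab+b^2) with a=c, b=(4*n).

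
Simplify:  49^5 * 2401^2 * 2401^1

49^5 = 7^10; 2401^2 = 7^8; 2401^1 = 7^4
Combine exponents: 7^22

7^22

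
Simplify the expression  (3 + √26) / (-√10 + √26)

(3*√10 + 3*√26 + 2*√65 + 26)/16

Multiply numerator and denominator by √10 + √26.
Denominator becomes 16; numerator becomes 3*√10 + 3*√26 + 2*√65 + 26.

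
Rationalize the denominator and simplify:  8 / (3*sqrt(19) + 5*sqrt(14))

(-24*sqrt(19) + 40*sqrt(14))/179

Multiply numerator and denominator by -3*sqrt(19) + 5*sqrt(14).
Denominator becomes 179; numerator becomes -24*sqrt(19) + 40*sqrt(14).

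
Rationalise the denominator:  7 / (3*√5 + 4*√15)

(-21*√5 + 28*√15)/195

Multiply numerator and denominator by -4*√15 + 3*√5.
Denominator becomes -195; numerator becomes -28*√15 + 21*√5.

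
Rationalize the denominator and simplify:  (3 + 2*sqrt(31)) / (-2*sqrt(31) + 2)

(-13 - sqrt(31))/12

Multiply numerator and denominator by 2 + 2*sqrt(31).
Denominator becomes -120; numerator becomes 10*sqrt(31) + 130.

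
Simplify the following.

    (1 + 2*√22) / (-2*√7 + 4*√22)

(√7 + 2*√22 + 2*√154 + 88)/162

Multiply numerator and denominator by 2*√7 + 4*√22.
Denominator becomes 324; numerator becomes 2*√7 + 4*√22 + 4*√154 + 176.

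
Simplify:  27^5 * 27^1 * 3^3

27^5 = 3^15; 27^1 = 3^3; 3^3 = 3^3
Combine exponents: 3^21

3^21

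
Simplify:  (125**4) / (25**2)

125**4 = 5**12; 25**2 = 5**4
Combine exponents: 5**8

5**8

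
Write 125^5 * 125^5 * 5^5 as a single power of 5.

5^35

125^5 = 5^15; 125^5 = 5^15; 5^5 = 5^5
Combine exponents: 5^35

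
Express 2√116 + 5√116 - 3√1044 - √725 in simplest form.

-9*√29

2√116 = 4*√29; 5√116 = 10*√29; 3√1044 = 18*√29; √725 = 5*√29
Combine: (4 + 10 - 18 - 5)·√29 = -9*√29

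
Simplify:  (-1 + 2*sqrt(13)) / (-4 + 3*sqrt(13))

(5*sqrt(13) + 74)/101

Multiply numerator and denominator by -3*sqrt(13) - 4.
Denominator becomes -101; numerator becomes -74 - 5*sqrt(13).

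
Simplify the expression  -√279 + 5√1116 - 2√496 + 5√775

√279 = 3*√31; 5√1116 = 30*√31; 2√496 = 8*√31; 5√775 = 25*√31
Combine: (-3 + 30 - 8 + 25)·√31 = 44*√31

44*√31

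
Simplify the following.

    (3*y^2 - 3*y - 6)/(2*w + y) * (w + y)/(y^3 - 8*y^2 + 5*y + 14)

(3*w + 3*y)/(2*w*y - 14*w + y^2 - 7*y)

Factor: 3*y^2 - 3*y - 6 = 3*(y - 2)*(y + 1);  y^3 - 8*y^2 + 5*y + 14 = (y - 7)*(y - 2)*(y + 1)
Cancel the common factors (y - 2), (y + 1).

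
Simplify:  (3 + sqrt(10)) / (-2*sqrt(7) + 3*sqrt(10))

Multiply numerator and denominator by 2*sqrt(7) + 3*sqrt(10).
Denominator becomes 62; numerator becomes 6*sqrt(7) + 2*sqrt(70) + 9*sqrt(10) + 30.

(6*sqrt(7) + 2*sqrt(70) + 9*sqrt(10) + 30)/62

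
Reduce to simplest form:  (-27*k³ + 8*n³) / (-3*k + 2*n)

Factor as (a-b)(a^2+ab+b^2) with a=(2*n), b=(3*k).

9*k² + 6*k*n + 4*n²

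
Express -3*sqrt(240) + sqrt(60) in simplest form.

-10*sqrt(15)

3*sqrt(240) = 12*sqrt(15); sqrt(60) = 2*sqrt(15)
Combine: (-12 + 2)·sqrt(15) = -10*sqrt(15)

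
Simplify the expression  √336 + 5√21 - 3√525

-6*√21

√336 = 4*√21; 5√21 = 5*√21; 3√525 = 15*√21
Combine: (4 + 5 - 15)·√21 = -6*√21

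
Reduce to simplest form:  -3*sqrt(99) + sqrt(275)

3*sqrt(99) = 9*sqrt(11); sqrt(275) = 5*sqrt(11)
Combine: (-9 + 5)·sqrt(11) = -4*sqrt(11)

-4*sqrt(11)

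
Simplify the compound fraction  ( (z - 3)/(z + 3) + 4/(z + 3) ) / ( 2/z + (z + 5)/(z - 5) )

(z^3 - 4*z^2 - 5*z)/(z^3 + 10*z^2 + 11*z - 30)

Numerator: (z - 3)/(z + 3) + 4/(z + 3) = (z + 1)/(z + 3)
Denominator: 2/z + (z + 5)/(z - 5) = (z^2 + 7*z - 10)/(z^2 - 5*z)
Divide: ((z + 1)/(z + 3)) · ((z^2 - 5*z)/(z^2 + 7*z - 10)) = (z^3 - 4*z^2 - 5*z)/(z^3 + 10*z^2 + 11*z - 30)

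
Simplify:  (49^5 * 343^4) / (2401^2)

7^14

49^5 = 7^10; 343^4 = 7^12; 2401^2 = 7^8
Combine exponents: 7^14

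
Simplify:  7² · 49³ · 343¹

7² = 7^2; 49³ = 7^6; 343¹ = 7^3
Combine exponents: 7^11

7^11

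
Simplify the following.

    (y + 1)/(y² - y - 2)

Factor: y² - y - 2 = (y + 1)·(y - 2)
Cancel the common factor (y + 1).

1/(y - 2)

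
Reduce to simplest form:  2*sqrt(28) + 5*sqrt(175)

29*sqrt(7)

2*sqrt(28) = 4*sqrt(7); 5*sqrt(175) = 25*sqrt(7)
Combine: (4 + 25)·sqrt(7) = 29*sqrt(7)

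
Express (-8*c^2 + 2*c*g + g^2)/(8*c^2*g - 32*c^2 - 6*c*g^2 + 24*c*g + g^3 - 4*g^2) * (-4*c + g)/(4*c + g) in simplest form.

1/(g - 4)

Factor: -8*c^2 + 2*c*g + g^2 = (-2*c + g)*(4*c + g);  8*c^2*g - 32*c^2 - 6*c*g^2 + 24*c*g + g^3 - 4*g^2 = (g - 4)*(-4*c + g)*(-2*c + g)
Cancel the common factors (4*c + g), (-4*c + g), (-2*c + g).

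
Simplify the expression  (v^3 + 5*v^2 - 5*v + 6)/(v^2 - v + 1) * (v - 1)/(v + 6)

v - 1

Factor: v^3 + 5*v^2 - 5*v + 6 = (v + 6)*(v^2 - v + 1)
Cancel the common factors (v^2 - v + 1), (v + 6).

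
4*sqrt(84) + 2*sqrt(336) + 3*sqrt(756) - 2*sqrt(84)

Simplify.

4*sqrt(84) = 8*sqrt(21); 2*sqrt(336) = 8*sqrt(21); 3*sqrt(756) = 18*sqrt(21); 2*sqrt(84) = 4*sqrt(21)
Combine: (8 + 8 + 18 - 4)·sqrt(21) = 30*sqrt(21)

30*sqrt(21)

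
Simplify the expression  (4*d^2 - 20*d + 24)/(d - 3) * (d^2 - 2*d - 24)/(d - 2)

4*d^2 - 8*d - 96

Factor: 4*d^2 - 20*d + 24 = 4*(d - 2)*(d - 3);  d^2 - 2*d - 24 = (d - 6)*(d + 4)
Cancel the common factors (d - 3), (d - 2).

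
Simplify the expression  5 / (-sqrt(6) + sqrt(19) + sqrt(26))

(-39*sqrt(6) - sqrt(26) + 13*sqrt(19) + 4*sqrt(741))/91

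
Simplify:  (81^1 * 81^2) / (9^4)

3^4

81^1 = 3^4; 81^2 = 3^8; 9^4 = 3^8
Combine exponents: 3^4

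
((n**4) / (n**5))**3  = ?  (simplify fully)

n**(-3)

Inside the bracket: (n**-1)
Raise to the power 3: (n**-3)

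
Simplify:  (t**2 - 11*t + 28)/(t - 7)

Factor: t**2 - 11*t + 28 = (t - 7)*(t - 4)
Cancel the common factor (t - 7).

t - 4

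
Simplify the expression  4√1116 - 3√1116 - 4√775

4√1116 = 24*√31; 3√1116 = 18*√31; 4√775 = 20*√31
Combine: (24 - 18 - 20)·√31 = -14*√31

-14*√31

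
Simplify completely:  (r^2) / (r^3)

Quotient: (r^-1)

1/r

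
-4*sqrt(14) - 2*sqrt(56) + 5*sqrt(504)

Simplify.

22*sqrt(14)

4*sqrt(14) = 4*sqrt(14); 2*sqrt(56) = 4*sqrt(14); 5*sqrt(504) = 30*sqrt(14)
Combine: (-4 - 4 + 30)·sqrt(14) = 22*sqrt(14)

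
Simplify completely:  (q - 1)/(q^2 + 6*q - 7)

Factor: q^2 + 6*q - 7 = (q + 7)*(q - 1)
Cancel the common factor (q - 1).

1/(q + 7)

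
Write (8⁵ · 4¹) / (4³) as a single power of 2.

2^11

8⁵ = 2^15; 4¹ = 2^2; 4³ = 2^6
Combine exponents: 2^11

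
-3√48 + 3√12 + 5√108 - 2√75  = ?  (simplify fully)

14*√3

3√48 = 12*√3; 3√12 = 6*√3; 5√108 = 30*√3; 2√75 = 10*√3
Combine: (-12 + 6 + 30 - 10)·√3 = 14*√3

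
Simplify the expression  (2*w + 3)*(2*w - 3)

4*w^2 - 9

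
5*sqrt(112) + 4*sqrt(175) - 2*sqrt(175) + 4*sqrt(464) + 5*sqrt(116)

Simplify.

5*sqrt(112) = 20*sqrt(7); 4*sqrt(175) = 20*sqrt(7); 2*sqrt(175) = 10*sqrt(7); 4*sqrt(464) = 16*sqrt(29); 5*sqrt(116) = 10*sqrt(29)

30*sqrt(7) + 26*sqrt(29)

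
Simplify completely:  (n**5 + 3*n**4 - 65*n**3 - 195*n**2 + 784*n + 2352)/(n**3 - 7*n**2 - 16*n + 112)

n**2 + 10*n + 21

Factor: n**5 + 3*n**4 - 65*n**3 - 195*n**2 + 784*n + 2352 = (n + 7)*(n + 4)*(n - 7)*(n - 4)*(n + 3);  n**3 - 7*n**2 - 16*n + 112 = (n - 7)*(n - 4)*(n + 4)
Cancel the common factors (n - 7), (n + 4), (n - 4).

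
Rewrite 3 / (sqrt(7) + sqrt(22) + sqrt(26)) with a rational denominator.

Group as (sqrt(7) + sqrt(26)) + sqrt(22); multiply by (sqrt(7) + sqrt(26)) - sqrt(22), then rationalise the remaining surd.

(-12*sqrt(1001) + 9*sqrt(26) + 33*sqrt(22) + 123*sqrt(7))/607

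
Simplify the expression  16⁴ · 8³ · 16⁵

16⁴ = 2^16; 8³ = 2^9; 16⁵ = 2^20
Combine exponents: 2^45

2^45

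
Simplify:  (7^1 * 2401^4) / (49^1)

7^15

7^1 = 7^1; 2401^4 = 7^16; 49^1 = 7^2
Combine exponents: 7^15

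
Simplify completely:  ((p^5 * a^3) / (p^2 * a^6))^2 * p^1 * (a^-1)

p^7/a^7

Inside the bracket: p^3 * (a^-3)
Raise to the power 2: p^6 * (a^-6)
Multiply by p^1 * (a^-1): add exponents.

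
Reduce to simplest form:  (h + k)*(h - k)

Difference of squares with P = h, Q = k.

h^2 - k^2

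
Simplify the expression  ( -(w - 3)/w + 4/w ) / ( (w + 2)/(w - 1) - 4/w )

(-w**2 + 8*w - 7)/(w**2 - 2*w + 4)

Numerator: -(w - 3)/w + 4/w = (-w + 7)/w
Denominator: (w + 2)/(w - 1) - 4/w = (w**2 - 2*w + 4)/(w**2 - w)
Divide: ((-w + 7)/w) · ((w**2 - w)/(w**2 - 2*w + 4)) = (-w**2 + 8*w - 7)/(w**2 - 2*w + 4)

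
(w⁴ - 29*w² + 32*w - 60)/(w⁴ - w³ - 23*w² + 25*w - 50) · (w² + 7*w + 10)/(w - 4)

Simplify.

(w² + 8*w + 12)/(w - 4)

Factor: w⁴ - 29*w² + 32*w - 60 = (w² - w + 2)·(w - 5)·(w + 6);  w⁴ - w³ - 23*w² + 25*w - 50 = (w - 5)·(w² - w + 2)·(w + 5);  w² + 7*w + 10 = (w + 5)·(w + 2)
Cancel the common factors (w² - w + 2), (w + 5), (w - 5).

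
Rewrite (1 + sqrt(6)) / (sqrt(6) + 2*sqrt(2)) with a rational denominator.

Multiply numerator and denominator by -2*sqrt(2) + sqrt(6).
Denominator becomes -2; numerator becomes -4*sqrt(3) - 2*sqrt(2) + sqrt(6) + 6.

(-6 - sqrt(6) + 2*sqrt(2) + 4*sqrt(3))/2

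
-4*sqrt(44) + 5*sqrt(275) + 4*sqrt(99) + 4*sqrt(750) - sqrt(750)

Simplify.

4*sqrt(44) = 8*sqrt(11); 5*sqrt(275) = 25*sqrt(11); 4*sqrt(99) = 12*sqrt(11); 4*sqrt(750) = 20*sqrt(30); sqrt(750) = 5*sqrt(30)

15*sqrt(30) + 29*sqrt(11)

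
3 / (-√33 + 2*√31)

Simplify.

Multiply numerator and denominator by √33 + 2*√31.
Denominator becomes 91; numerator becomes 3*√33 + 6*√31.

(3*√33 + 6*√31)/91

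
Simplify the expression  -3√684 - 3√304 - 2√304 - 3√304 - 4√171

-62*√19

3√684 = 18*√19; 3√304 = 12*√19; 2√304 = 8*√19; 3√304 = 12*√19; 4√171 = 12*√19
Combine: (-18 - 12 - 8 - 12 - 12)·√19 = -62*√19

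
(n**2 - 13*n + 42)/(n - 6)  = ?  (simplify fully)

n - 7

Factor: n**2 - 13*n + 42 = (n - 7)*(n - 6)
Cancel the common factor (n - 6).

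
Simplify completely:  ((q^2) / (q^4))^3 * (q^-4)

Inside the bracket: (q^-2)
Raise to the power 3: (q^-6)
Multiply by (q^-4): add exponents.

q^(-10)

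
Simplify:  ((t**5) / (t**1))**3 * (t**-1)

t**11

Inside the bracket: t**4
Raise to the power 3: t**12
Multiply by (t**-1): add exponents.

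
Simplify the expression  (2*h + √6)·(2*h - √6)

4*h² - 6

Difference of squares with P = 2*h, Q = √6.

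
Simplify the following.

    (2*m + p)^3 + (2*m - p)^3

Binomially expand both and collect terms in (2*m), p.

16*m^3 + 12*m*p^2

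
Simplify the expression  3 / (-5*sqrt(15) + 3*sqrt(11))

Multiply numerator and denominator by 3*sqrt(11) + 5*sqrt(15).
Denominator becomes -276; numerator becomes 9*sqrt(11) + 15*sqrt(15).

(-5*sqrt(15) - 3*sqrt(11))/92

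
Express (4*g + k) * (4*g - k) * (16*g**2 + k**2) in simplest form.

256*g**4 - k**4

((4*g)+k)((4*g)-k) = 16*g**2 - k**2; continue pairing.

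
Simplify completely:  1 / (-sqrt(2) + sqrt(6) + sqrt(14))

Group as (sqrt(6) + sqrt(14)) - sqrt(2); multiply by (sqrt(6) + sqrt(14)) + sqrt(2), then rationalise the remaining surd.

(-9*sqrt(2) - 3*sqrt(14) + 5*sqrt(6) + 2*sqrt(42))/6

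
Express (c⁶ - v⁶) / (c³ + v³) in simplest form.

c³ - v³

c⁶ - v⁶ factors as -(-c + v)*(c + v)*(c² - c*v + v²)*(c² + c*v + v²).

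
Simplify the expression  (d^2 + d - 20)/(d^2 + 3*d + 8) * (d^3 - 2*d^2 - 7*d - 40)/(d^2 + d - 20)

d - 5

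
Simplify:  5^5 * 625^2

5^5 = 5^5; 625^2 = 5^8
Combine exponents: 5^13

5^13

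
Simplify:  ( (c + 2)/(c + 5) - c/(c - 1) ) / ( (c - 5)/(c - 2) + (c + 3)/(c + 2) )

Numerator: (c + 2)/(c + 5) - c/(c - 1) = (-4*c - 2)/(c² + 4*c - 5)
Denominator: (c - 5)/(c - 2) + (c + 3)/(c + 2) = (2*c² - 2*c - 16)/(c² - 4)
Divide: ((-4*c - 2)/(c² + 4*c - 5)) · ((c² - 4)/(2*c² - 2*c - 16)) = (-2*c³ - c² + 8*c + 4)/(c⁴ + 3*c³ - 17*c² - 27*c + 40)

(-2*c³ - c² + 8*c + 4)/(c⁴ + 3*c³ - 17*c² - 27*c + 40)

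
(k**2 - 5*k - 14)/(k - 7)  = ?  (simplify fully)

k + 2

Factor: k**2 - 5*k - 14 = (k - 7)*(k + 2)
Cancel the common factor (k - 7).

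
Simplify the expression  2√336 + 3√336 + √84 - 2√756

2√336 = 8*√21; 3√336 = 12*√21; √84 = 2*√21; 2√756 = 12*√21
Combine: (8 + 12 + 2 - 12)·√21 = 10*√21

10*√21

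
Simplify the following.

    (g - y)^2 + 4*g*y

After expansion: g^2 + 2*g*y + y^2 — a perfect-square trinomial.

(g + y)^2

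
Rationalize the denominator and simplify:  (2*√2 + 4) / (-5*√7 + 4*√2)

Multiply numerator and denominator by 4*√2 + 5*√7.
Denominator becomes -143; numerator becomes 16 + 16*√2 + 10*√14 + 20*√7.

(-20*√7 - 10*√14 - 16*√2 - 16)/143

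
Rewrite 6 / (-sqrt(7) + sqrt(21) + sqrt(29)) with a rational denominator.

(-258*sqrt(7) - 6*sqrt(29) + 90*sqrt(21) + 84*sqrt(87))/587

Group as (sqrt(21) + sqrt(29)) - sqrt(7); multiply by (sqrt(21) + sqrt(29)) + sqrt(7), then rationalise the remaining surd.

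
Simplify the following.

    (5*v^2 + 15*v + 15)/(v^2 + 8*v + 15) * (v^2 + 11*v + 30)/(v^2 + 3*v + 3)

(5*v + 30)/(v + 3)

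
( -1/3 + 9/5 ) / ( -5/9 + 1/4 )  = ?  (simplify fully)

Numerator: -1/3 + 9/5 = 22/15
Denominator: -5/9 + 1/4 = -11/36
Divide: (22/15) · (-36/11) = -24/5

-24/5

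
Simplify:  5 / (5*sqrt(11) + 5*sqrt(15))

Multiply numerator and denominator by -5*sqrt(11) + 5*sqrt(15).
Denominator becomes 100; numerator becomes -25*sqrt(11) + 25*sqrt(15).

(-sqrt(11) + sqrt(15))/4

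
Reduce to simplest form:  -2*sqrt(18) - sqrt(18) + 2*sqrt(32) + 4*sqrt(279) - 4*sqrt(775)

-8*sqrt(31) - sqrt(2)

2*sqrt(18) = 6*sqrt(2); sqrt(18) = 3*sqrt(2); 2*sqrt(32) = 8*sqrt(2); 4*sqrt(279) = 12*sqrt(31); 4*sqrt(775) = 20*sqrt(31)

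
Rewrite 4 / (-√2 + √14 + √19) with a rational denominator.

(-124*√2 - 12*√19 + 28*√14 + 16*√133)/103

Group as (√14 + √19) - √2; multiply by (√14 + √19) + √2, then rationalise the remaining surd.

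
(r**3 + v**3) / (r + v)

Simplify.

Factor as (a+b)(a**2-ab+b**2) with a=v, b=r.

r**2 - r*v + v**2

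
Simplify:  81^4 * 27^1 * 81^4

81^4 = 3^16; 27^1 = 3^3; 81^4 = 3^16
Combine exponents: 3^35

3^35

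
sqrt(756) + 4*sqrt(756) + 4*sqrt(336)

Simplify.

sqrt(756) = 6*sqrt(21); 4*sqrt(756) = 24*sqrt(21); 4*sqrt(336) = 16*sqrt(21)
Combine: (6 + 24 + 16)·sqrt(21) = 46*sqrt(21)

46*sqrt(21)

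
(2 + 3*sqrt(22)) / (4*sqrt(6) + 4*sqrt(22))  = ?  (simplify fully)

(-3*sqrt(33) - sqrt(6) + sqrt(22) + 33)/32

Multiply numerator and denominator by -4*sqrt(6) + 4*sqrt(22).
Denominator becomes 256; numerator becomes -24*sqrt(33) - 8*sqrt(6) + 8*sqrt(22) + 264.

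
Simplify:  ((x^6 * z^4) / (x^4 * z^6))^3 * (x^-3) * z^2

x^3/z^4

Inside the bracket: x^2 * (z^-2)
Raise to the power 3: x^6 * (z^-6)
Multiply by (x^-3) * z^2: add exponents.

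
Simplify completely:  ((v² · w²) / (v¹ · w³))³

v³/w³

Inside the bracket: v¹ · (w^-1)
Raise to the power 3: v³ · (w^-3)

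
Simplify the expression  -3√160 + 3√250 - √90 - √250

-5*√10

3√160 = 12*√10; 3√250 = 15*√10; √90 = 3*√10; √250 = 5*√10
Combine: (-12 + 15 - 3 - 5)·√10 = -5*√10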